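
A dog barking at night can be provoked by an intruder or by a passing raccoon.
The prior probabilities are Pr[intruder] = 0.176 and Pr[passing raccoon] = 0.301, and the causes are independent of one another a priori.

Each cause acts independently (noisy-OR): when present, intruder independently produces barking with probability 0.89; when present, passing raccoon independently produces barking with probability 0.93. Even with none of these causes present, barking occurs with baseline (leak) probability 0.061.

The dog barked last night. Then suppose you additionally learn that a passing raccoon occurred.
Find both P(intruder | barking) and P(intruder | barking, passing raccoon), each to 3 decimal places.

Under noisy-OR, P(barking | causes) = 1 − (1−0.061)·∏(1−qᵢ) over the active causes.
P(barking) = 0.061*0.824*0.699 + 0.93427*0.824*0.301 + 0.89671*0.176*0.699 + 0.99277*0.176*0.301 = 0.035135 + 0.231721 + 0.110317 + 0.052593 = 0.429766
Of this, 0.162910 comes from 0.110317 + 0.052593 (the intruder=true cases).
Hence the posterior is 0.162910/0.429766 ≈ 0.379.

Now also conditioning on passing raccoon=true:
Sum P(barking|·) weighted by the priors over both values of intruder:
  P(barking | passing raccoon) = 0.93427×0.824 + 0.99277×0.176
        = 0.769838 + 0.174728 = 0.944566
Configurations with intruder contribute 0.174728, so
  P(intruder | barking, passing raccoon) = 0.174728 / 0.944566 ≈ 0.185

P(intruder | barking) ≈ 0.379; P(intruder | barking, passing raccoon) ≈ 0.185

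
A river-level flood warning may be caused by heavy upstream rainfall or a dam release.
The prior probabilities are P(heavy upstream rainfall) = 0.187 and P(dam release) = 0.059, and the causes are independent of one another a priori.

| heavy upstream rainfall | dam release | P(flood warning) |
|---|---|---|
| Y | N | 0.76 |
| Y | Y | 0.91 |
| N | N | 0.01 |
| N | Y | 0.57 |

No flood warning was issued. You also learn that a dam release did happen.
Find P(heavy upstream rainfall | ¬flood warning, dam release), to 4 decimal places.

P(¬flood warning | dam release) = 0.43·0.813 + 0.09·0.187 = 0.349590 + 0.016830 = 0.366420
Of this, 0.016830 comes from 0.09·0.187 (the heavy upstream rainfall=true cases).
So P(heavy upstream rainfall | ¬flood warning, dam release) = 0.016830/0.366420 ≈ 0.0459.

P(heavy upstream rainfall | ¬flood warning, dam release) ≈ 0.0459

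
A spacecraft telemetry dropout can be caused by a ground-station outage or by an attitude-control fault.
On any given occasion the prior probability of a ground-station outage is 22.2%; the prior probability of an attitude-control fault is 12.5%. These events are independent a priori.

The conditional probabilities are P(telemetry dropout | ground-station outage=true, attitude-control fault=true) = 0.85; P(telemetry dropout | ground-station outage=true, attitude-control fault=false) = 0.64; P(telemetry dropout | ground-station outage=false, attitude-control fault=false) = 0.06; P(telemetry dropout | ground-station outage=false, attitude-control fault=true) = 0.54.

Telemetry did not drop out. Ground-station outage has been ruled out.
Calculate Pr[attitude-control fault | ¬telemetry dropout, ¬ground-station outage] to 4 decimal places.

Pr[attitude-control fault | ¬telemetry dropout, ¬ground-station outage] ≈ 0.0653

P(¬telemetry dropout | ¬ground-station outage) = 0.94×0.875 + 0.46×0.125 = 0.822500 + 0.057500 = 0.880000
Restricting to configurations with attitude-control fault present: 0.46×0.125 = 0.057500.
Hence the posterior is 0.057500/0.880000 ≈ 0.0653.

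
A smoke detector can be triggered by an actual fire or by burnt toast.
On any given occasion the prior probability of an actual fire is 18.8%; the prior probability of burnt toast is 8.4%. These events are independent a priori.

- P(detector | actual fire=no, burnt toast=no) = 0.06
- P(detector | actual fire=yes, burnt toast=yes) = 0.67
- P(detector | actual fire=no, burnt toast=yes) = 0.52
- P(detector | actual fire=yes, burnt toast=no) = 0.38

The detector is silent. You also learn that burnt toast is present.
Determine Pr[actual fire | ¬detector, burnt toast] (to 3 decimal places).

P(¬detector | burnt toast) = 0.48·0.812 + 0.33·0.188 = 0.389760 + 0.062040 = 0.451800
The actual fire-present share is 0.33·0.188 = 0.062040.
Hence the posterior is 0.062040/0.451800 ≈ 0.137.

Pr[actual fire | ¬detector, burnt toast] ≈ 0.137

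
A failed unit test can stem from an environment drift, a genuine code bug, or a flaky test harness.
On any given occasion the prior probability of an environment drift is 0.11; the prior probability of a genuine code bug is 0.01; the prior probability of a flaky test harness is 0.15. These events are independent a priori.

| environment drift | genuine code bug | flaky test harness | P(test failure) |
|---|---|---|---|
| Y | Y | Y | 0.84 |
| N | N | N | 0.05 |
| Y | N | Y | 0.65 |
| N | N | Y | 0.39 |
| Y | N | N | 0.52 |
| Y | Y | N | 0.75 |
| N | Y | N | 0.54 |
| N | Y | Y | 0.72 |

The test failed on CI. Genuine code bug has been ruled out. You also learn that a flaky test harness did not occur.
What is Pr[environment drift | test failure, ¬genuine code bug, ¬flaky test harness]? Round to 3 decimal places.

Sum P(test failure|·) weighted by the priors over both values of environment drift:
  P(test failure | ¬genuine code bug, ¬flaky test harness) = 0.05×0.89 + 0.52×0.11
        = 0.044500 + 0.057200 = 0.101700
Keeping only the environment drift-present terms gives 0.057200, so
  P(environment drift | test failure, ¬genuine code bug, ¬flaky test harness) = 0.057200 / 0.101700 ≈ 0.562

Pr[environment drift | test failure, ¬genuine code bug, ¬flaky test harness] ≈ 0.562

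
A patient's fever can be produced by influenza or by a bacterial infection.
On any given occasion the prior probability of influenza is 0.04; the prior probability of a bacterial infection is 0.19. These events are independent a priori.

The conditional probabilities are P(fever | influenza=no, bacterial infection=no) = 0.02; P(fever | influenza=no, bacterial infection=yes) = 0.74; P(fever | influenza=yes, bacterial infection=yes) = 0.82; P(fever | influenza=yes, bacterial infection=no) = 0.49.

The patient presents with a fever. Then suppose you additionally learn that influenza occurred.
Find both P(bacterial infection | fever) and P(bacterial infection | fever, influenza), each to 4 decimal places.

P(bacterial infection | fever) ≈ 0.8180; P(bacterial infection | fever, influenza) ≈ 0.2819

P(fever) = 0.02·0.96·0.81 + 0.74·0.96·0.19 + 0.49·0.04·0.81 + 0.82·0.04·0.19 = 0.015552 + 0.134976 + 0.015876 + 0.006232 = 0.172636
Of this, 0.141208 comes from 0.134976 + 0.006232 (the bacterial infection=true cases).
Hence the posterior is 0.141208/0.172636 ≈ 0.8180.

With the extra evidence:
P(fever | influenza) = 0.49·0.81 + 0.82·0.19 = 0.396900 + 0.155800 = 0.552700
Restricting to configurations with bacterial infection present: 0.82·0.19 = 0.155800.
P(bacterial infection | fever, influenza) = 0.155800 / 0.552700 ≈ 0.2819
The drop from 0.8180 to 0.2819 is the explaining-away (discounting) effect.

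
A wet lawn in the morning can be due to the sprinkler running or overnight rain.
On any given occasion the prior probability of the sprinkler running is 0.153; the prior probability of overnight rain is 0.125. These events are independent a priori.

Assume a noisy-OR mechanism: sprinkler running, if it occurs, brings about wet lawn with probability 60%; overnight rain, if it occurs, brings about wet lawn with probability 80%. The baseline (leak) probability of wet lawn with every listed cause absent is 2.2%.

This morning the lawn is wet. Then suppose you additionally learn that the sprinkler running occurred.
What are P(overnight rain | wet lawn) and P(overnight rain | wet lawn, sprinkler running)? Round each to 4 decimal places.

P(overnight rain | wet lawn) ≈ 0.5124; P(overnight rain | wet lawn, sprinkler running) ≈ 0.1778

Under noisy-OR, P(wet lawn | causes) = 1 − (1−0.022)·∏(1−qᵢ) over the active causes.
P(wet lawn) = 0.022·0.847·0.875 + 0.8044·0.847·0.125 + 0.6088·0.153·0.875 + 0.92176·0.153·0.125 = 0.016305 + 0.085166 + 0.081503 + 0.017629 = 0.200603
The overnight rain-present share is 0.085166 + 0.017629 = 0.102795.
So P(overnight rain | wet lawn) = 0.102795/0.200603 ≈ 0.5124.

With the extra evidence:
P(wet lawn | sprinkler running) = 0.6088·0.875 + 0.92176·0.125 = 0.532700 + 0.115220 = 0.647920
The overnight rain-present share is 0.92176·0.125 = 0.115220.
So P(overnight rain | wet lawn, sprinkler running) = 0.115220/0.647920 ≈ 0.1778.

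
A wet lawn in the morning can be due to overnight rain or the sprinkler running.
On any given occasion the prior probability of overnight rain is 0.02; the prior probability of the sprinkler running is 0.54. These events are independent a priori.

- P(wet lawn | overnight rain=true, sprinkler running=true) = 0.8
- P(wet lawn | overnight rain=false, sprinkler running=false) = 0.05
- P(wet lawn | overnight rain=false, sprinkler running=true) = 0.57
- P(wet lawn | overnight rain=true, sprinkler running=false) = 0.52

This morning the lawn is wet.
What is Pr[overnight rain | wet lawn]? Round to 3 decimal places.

Pr[overnight rain | wet lawn] ≈ 0.040

P(wet lawn) = 0.05×0.98×0.46 + 0.57×0.98×0.54 + 0.52×0.02×0.46 + 0.8×0.02×0.54 = 0.022540 + 0.301644 + 0.004784 + 0.008640 = 0.337608
The overnight rain-present share is 0.004784 + 0.008640 = 0.013424.
So P(overnight rain | wet lawn) = 0.013424/0.337608 ≈ 0.040.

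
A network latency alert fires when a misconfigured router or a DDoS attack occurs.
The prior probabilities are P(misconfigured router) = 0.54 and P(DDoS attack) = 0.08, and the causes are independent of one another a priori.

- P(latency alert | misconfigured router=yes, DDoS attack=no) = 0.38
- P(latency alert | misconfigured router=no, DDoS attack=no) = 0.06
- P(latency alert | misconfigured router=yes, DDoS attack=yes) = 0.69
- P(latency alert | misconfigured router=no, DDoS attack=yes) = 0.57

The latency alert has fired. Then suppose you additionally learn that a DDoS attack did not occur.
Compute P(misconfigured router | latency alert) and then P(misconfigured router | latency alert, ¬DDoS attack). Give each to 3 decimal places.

Enumerate the 4 (misconfigured router, DDoS attack) configurations and weight by the priors:
  P(latency alert) = 0.06×0.46×0.92 + 0.57×0.46×0.08 + 0.38×0.54×0.92 + 0.69×0.54×0.08
        = 0.025392 + 0.020976 + 0.188784 + 0.029808 = 0.264960
The terms with misconfigured router present sum to 0.218592, so
  P(misconfigured router | latency alert) = 0.218592 / 0.264960 ≈ 0.825

Now also conditioning on DDoS attack≠true:
Enumerate both values of misconfigured router and weight by the priors:
  P(latency alert | ¬DDoS attack) = 0.06·0.46 + 0.38·0.54
        = 0.027600 + 0.205200 = 0.232800
The terms with misconfigured router present sum to 0.205200, so
  P(misconfigured router | latency alert, ¬DDoS attack) = 0.205200 / 0.232800 ≈ 0.881
With DDoS attack excluded, misconfigured router must carry more of the explanatory weight for the latency alert.

P(misconfigured router | latency alert) ≈ 0.825; P(misconfigured router | latency alert, ¬DDoS attack) ≈ 0.881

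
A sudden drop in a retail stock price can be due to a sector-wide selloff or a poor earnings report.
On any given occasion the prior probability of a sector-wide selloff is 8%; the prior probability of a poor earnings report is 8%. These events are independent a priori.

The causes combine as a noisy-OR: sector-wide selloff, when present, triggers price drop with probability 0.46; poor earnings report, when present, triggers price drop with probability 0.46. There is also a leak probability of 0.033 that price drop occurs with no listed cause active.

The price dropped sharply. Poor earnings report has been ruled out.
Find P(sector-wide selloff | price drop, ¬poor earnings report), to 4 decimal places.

P(sector-wide selloff | price drop, ¬poor earnings report) ≈ 0.5573

Under noisy-OR, P(price drop | causes) = 1 − (1−0.033)·∏(1−qᵢ) over the active causes.
Enumerate both values of sector-wide selloff and weight by the priors:
  P(price drop | ¬poor earnings report) = 0.033·0.92 + 0.47782·0.08
        = 0.030360 + 0.038226 = 0.068586
Keeping only the sector-wide selloff-present terms gives 0.038226, so
  P(sector-wide selloff | price drop, ¬poor earnings report) = 0.038226 / 0.068586 ≈ 0.5573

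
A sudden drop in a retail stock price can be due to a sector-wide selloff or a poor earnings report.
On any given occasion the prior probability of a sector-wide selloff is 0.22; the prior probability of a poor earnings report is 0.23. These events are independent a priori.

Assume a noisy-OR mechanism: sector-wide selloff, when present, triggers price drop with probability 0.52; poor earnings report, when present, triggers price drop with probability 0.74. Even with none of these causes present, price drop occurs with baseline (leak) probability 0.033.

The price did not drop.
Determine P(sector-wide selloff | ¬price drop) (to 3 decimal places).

Under noisy-OR, P(price drop | causes) = 1 − (1−0.033)·∏(1−qᵢ) over the active causes.
Sum P(¬price drop|·) weighted by the priors over the 4 (sector-wide selloff, poor earnings report) configurations:
  P(¬price drop) = 0.967·0.78·0.77 + 0.25142·0.78·0.23 + 0.46416·0.22·0.77 + 0.120682·0.22·0.23
        = 0.580780 + 0.045105 + 0.078629 + 0.006107 = 0.710621
Keeping only the sector-wide selloff-present terms gives 0.084736, so
  P(sector-wide selloff | ¬price drop) = 0.084736 / 0.710621 ≈ 0.119

P(sector-wide selloff | ¬price drop) ≈ 0.119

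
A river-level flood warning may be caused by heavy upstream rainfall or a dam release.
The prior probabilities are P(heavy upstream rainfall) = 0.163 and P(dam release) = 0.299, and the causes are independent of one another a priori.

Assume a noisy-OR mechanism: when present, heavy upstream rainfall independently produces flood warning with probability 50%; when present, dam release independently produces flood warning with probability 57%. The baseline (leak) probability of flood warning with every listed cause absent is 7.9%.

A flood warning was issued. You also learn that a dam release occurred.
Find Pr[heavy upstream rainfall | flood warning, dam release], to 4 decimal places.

Pr[heavy upstream rainfall | flood warning, dam release] ≈ 0.2055

Under noisy-OR, P(flood warning | causes) = 1 − (1−0.079)·∏(1−qᵢ) over the active causes.
Weight on heavy upstream rainfall=true, given the evidence: 0.801985*0.163 = 0.130724
The normalizing constant is 0.60397*0.837 + 0.801985*0.163 = 0.636247
P(heavy upstream rainfall | flood warning, dam release) = 0.130724/0.636247 ≈ 0.2055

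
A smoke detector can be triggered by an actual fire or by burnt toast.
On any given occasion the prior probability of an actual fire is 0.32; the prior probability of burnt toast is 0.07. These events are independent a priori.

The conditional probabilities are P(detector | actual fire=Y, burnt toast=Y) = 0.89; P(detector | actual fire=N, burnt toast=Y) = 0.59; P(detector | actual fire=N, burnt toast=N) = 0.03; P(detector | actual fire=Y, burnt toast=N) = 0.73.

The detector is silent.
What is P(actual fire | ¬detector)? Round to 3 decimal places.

P(actual fire | ¬detector) ≈ 0.116

For the numerator, keep only actual fire=true terms: 0.080352 + 0.002464 = 0.082816
Denominator P(¬detector): 0.97×0.68×0.93 + 0.41×0.68×0.07 + 0.27×0.32×0.93 + 0.11×0.32×0.07 = 0.715760
Posterior = 0.082816 / 0.715760 ≈ 0.116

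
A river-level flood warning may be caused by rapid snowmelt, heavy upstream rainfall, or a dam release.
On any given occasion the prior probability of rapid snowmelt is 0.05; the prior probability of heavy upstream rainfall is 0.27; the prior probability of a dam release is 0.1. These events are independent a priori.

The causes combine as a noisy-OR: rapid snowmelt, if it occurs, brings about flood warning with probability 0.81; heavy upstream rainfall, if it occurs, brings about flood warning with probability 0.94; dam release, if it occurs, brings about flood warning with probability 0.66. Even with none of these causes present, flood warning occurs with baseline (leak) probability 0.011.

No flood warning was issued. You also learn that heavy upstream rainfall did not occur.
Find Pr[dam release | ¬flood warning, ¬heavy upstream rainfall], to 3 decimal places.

Pr[dam release | ¬flood warning, ¬heavy upstream rainfall] ≈ 0.036

Under noisy-OR, P(flood warning | causes) = 1 − (1−0.011)·∏(1−qᵢ) over the active causes.
P(¬flood warning | ¬heavy upstream rainfall) = 0.989×0.95×0.9 + 0.33626×0.95×0.1 + 0.18791×0.05×0.9 + 0.063889×0.05×0.1 = 0.845595 + 0.031945 + 0.008456 + 0.000319 = 0.886315
The dam release-present share is 0.031945 + 0.000319 = 0.032264.
Hence the posterior is 0.032264/0.886315 ≈ 0.036.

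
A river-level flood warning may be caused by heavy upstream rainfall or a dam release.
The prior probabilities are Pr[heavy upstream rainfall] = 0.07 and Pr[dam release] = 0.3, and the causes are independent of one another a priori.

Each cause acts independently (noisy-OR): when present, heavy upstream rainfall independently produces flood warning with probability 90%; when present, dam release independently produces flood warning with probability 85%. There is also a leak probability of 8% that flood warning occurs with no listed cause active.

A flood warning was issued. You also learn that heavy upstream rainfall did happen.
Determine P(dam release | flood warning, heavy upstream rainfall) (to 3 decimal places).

Under noisy-OR, P(flood warning | causes) = 1 − (1−0.08)·∏(1−qᵢ) over the active causes.
Sum P(flood warning|·) weighted by the priors over both values of dam release:
  P(flood warning | heavy upstream rainfall) = 0.908·0.7 + 0.9862·0.3
        = 0.635600 + 0.295860 = 0.931460
Keeping only the dam release-present terms gives 0.295860, so
  P(dam release | flood warning, heavy upstream rainfall) = 0.295860 / 0.931460 ≈ 0.318

P(dam release | flood warning, heavy upstream rainfall) ≈ 0.318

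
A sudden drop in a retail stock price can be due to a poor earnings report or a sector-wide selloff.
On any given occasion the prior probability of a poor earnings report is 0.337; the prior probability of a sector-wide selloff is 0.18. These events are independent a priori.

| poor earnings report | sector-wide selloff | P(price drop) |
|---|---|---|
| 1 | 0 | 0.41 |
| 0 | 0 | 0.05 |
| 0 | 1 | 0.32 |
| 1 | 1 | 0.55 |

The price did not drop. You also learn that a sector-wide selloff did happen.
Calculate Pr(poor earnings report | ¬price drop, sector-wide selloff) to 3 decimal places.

P(¬price drop | sector-wide selloff) = 0.68·0.663 + 0.45·0.337 = 0.450840 + 0.151650 = 0.602490
The poor earnings report-present share is 0.45·0.337 = 0.151650.
So P(poor earnings report | ¬price drop, sector-wide selloff) = 0.151650/0.602490 ≈ 0.252.

Pr(poor earnings report | ¬price drop, sector-wide selloff) ≈ 0.252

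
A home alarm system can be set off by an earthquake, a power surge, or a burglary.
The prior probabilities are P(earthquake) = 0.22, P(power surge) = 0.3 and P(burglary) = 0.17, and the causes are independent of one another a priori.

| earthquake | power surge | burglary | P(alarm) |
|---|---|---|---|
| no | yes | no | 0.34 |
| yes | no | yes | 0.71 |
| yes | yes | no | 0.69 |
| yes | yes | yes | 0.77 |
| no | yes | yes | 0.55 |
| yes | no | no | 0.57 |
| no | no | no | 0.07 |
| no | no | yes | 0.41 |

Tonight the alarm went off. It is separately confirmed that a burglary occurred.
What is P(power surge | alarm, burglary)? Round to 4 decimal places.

Sum P(alarm|·) weighted by the priors over the 4 (earthquake, power surge) configurations:
  P(alarm | burglary) = 0.41·0.78·0.7 + 0.55·0.78·0.3 + 0.71·0.22·0.7 + 0.77·0.22·0.3
        = 0.223860 + 0.128700 + 0.109340 + 0.050820 = 0.512720
Keeping only the power surge-present terms gives 0.179520, so
  P(power surge | alarm, burglary) = 0.179520 / 0.512720 ≈ 0.3501

P(power surge | alarm, burglary) ≈ 0.3501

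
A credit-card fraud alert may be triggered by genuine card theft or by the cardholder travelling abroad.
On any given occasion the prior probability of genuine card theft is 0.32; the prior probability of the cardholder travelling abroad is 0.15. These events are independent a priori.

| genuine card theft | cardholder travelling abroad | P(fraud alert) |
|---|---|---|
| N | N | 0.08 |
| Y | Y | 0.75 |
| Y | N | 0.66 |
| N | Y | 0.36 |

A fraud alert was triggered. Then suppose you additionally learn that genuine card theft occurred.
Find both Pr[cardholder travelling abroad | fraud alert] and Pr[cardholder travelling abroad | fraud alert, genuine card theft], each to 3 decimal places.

P(fraud alert) = 0.08·0.68·0.85 + 0.36·0.68·0.15 + 0.66·0.32·0.85 + 0.75·0.32·0.15 = 0.046240 + 0.036720 + 0.179520 + 0.036000 = 0.298480
Restricting to configurations with cardholder travelling abroad present: 0.036720 + 0.036000 = 0.072720.
So P(cardholder travelling abroad | fraud alert) = 0.072720/0.298480 ≈ 0.244.

Now also conditioning on genuine card theft=true:
For the numerator, keep only cardholder travelling abroad=true terms: 0.75·0.15 = 0.112500
Normalizer over all consistent configurations: 0.66·0.85 + 0.75·0.15 = 0.673500
Posterior = 0.112500 / 0.673500 ≈ 0.167
The drop from 0.244 to 0.167 is the explaining-away (discounting) effect.

Pr[cardholder travelling abroad | fraud alert] ≈ 0.244; Pr[cardholder travelling abroad | fraud alert, genuine card theft] ≈ 0.167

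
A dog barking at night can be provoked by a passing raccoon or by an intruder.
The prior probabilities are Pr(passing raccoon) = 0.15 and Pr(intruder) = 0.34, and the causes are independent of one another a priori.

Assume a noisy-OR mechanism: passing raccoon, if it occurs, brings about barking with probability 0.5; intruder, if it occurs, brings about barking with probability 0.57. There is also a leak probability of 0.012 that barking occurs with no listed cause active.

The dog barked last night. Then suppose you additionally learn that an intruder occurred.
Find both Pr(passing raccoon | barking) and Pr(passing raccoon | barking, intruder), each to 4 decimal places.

Pr(passing raccoon | barking) ≈ 0.3429; Pr(passing raccoon | barking, intruder) ≈ 0.1946

Under noisy-OR, P(barking | causes) = 1 − (1−0.012)·∏(1−qᵢ) over the active causes.
Sum P(barking|·) weighted by the priors over the 4 (passing raccoon, intruder) configurations:
  P(barking) = 0.012×0.85×0.66 + 0.57516×0.85×0.34 + 0.506×0.15×0.66 + 0.78758×0.15×0.34
        = 0.006732 + 0.166221 + 0.050094 + 0.040167 = 0.263214
Keeping only the passing raccoon-present terms gives 0.090261, so
  P(passing raccoon | barking) = 0.090261 / 0.263214 ≈ 0.3429

With the extra evidence:
P(barking | intruder) = 0.57516·0.85 + 0.78758·0.15 = 0.488886 + 0.118137 = 0.607023
The passing raccoon-present share is 0.78758·0.15 = 0.118137.
So P(passing raccoon | barking, intruder) = 0.118137/0.607023 ≈ 0.1946.
This is intercausal reasoning (explaining away): once intruder accounts for the barking, passing raccoon becomes less likely.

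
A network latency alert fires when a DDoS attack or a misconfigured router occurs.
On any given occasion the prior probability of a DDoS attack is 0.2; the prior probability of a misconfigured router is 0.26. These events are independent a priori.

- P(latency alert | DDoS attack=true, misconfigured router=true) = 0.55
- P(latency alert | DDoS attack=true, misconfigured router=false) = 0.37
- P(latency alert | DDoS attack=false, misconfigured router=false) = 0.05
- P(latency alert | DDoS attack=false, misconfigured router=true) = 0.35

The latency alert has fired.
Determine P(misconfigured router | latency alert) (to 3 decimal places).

By total probability over the 4 (DDoS attack, misconfigured router) configurations:
  P(latency alert) = 0.05·0.8·0.74 + 0.35·0.8·0.26 + 0.37·0.2·0.74 + 0.55·0.2·0.26
        = 0.029600 + 0.072800 + 0.054760 + 0.028600 = 0.185760
Keeping only the misconfigured router-present terms gives 0.101400, so
  P(misconfigured router | latency alert) = 0.101400 / 0.185760 ≈ 0.546

P(misconfigured router | latency alert) ≈ 0.546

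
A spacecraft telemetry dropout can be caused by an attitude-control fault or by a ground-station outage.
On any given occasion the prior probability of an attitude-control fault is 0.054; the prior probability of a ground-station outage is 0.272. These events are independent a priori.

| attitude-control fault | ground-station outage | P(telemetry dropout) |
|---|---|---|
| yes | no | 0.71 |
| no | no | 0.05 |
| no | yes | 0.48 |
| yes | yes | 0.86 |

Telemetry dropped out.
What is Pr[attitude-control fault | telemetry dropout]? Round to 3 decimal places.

Pr[attitude-control fault | telemetry dropout] ≈ 0.204

Numerator (weight on configurations with attitude-control fault): 0.027912 + 0.012632 = 0.040544
Normalizer over all consistent configurations: 0.05×0.946×0.728 + 0.48×0.946×0.272 + 0.71×0.054×0.728 + 0.86×0.054×0.272 = 0.198488
Posterior = 0.040544 / 0.198488 ≈ 0.204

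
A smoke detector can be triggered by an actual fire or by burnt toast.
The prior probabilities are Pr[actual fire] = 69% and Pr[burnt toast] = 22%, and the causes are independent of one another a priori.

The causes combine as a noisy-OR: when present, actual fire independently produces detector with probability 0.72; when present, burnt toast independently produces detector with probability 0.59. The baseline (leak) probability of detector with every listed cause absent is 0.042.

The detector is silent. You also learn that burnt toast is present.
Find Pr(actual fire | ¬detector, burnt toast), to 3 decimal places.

Under noisy-OR, P(detector | causes) = 1 − (1−0.042)·∏(1−qᵢ) over the active causes.
P(¬detector | burnt toast) = 0.39278*0.31 + 0.109978*0.69 = 0.121762 + 0.075885 = 0.197647
The actual fire-present share is 0.109978*0.69 = 0.075885.
So P(actual fire | ¬detector, burnt toast) = 0.075885/0.197647 ≈ 0.384.

Pr(actual fire | ¬detector, burnt toast) ≈ 0.384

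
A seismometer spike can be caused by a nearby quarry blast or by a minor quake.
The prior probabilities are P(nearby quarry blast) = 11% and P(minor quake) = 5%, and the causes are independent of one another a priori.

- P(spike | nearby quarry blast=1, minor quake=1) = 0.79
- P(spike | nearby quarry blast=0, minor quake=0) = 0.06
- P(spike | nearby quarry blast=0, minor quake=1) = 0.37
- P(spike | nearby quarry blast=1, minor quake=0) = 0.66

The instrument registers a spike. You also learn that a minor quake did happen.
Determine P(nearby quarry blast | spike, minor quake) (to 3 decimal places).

P(nearby quarry blast | spike, minor quake) ≈ 0.209

P(spike | minor quake) = 0.37*0.89 + 0.79*0.11 = 0.329300 + 0.086900 = 0.416200
Of this, 0.086900 comes from 0.79*0.11 (the nearby quarry blast=true cases).
So P(nearby quarry blast | spike, minor quake) = 0.086900/0.416200 ≈ 0.209.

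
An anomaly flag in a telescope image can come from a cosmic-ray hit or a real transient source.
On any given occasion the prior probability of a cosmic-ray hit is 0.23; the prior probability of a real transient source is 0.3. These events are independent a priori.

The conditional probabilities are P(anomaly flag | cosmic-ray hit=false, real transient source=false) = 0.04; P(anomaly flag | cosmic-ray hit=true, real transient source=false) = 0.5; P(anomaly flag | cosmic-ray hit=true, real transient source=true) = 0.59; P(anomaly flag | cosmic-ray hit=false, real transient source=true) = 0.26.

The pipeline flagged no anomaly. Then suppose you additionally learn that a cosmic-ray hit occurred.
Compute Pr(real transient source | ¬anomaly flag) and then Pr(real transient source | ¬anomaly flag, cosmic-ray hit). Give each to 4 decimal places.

Pr(real transient source | ¬anomaly flag) ≈ 0.2499; Pr(real transient source | ¬anomaly flag, cosmic-ray hit) ≈ 0.2600

By total probability over the 4 (cosmic-ray hit, real transient source) configurations:
  P(¬anomaly flag) = 0.96×0.77×0.7 + 0.74×0.77×0.3 + 0.5×0.23×0.7 + 0.41×0.23×0.3
        = 0.517440 + 0.170940 + 0.080500 + 0.028290 = 0.797170
Keeping only the real transient source-present terms gives 0.199230, so
  P(real transient source | ¬anomaly flag) = 0.199230 / 0.797170 ≈ 0.2499

With the extra evidence:
Enumerate both values of real transient source and weight by the priors:
  P(¬anomaly flag | cosmic-ray hit) = 0.5*0.7 + 0.41*0.3
        = 0.350000 + 0.123000 = 0.473000
Configurations with real transient source contribute 0.123000, so
  P(real transient source | ¬anomaly flag, cosmic-ray hit) = 0.123000 / 0.473000 ≈ 0.2600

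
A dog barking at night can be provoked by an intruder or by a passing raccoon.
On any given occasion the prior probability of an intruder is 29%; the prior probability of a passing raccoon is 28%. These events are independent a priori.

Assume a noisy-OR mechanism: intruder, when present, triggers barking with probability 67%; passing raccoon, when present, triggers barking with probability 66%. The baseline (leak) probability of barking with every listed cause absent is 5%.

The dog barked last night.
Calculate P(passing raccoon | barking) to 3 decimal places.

Under noisy-OR, P(barking | causes) = 1 − (1−0.05)·∏(1−qᵢ) over the active causes.
Sum P(barking|·) weighted by the priors over the 4 (intruder, passing raccoon) configurations:
  P(barking) = 0.05·0.71·0.72 + 0.677·0.71·0.28 + 0.6865·0.29·0.72 + 0.89341·0.29·0.28
        = 0.025560 + 0.134588 + 0.143341 + 0.072545 = 0.376034
The terms with passing raccoon present sum to 0.207133, so
  P(passing raccoon | barking) = 0.207133 / 0.376034 ≈ 0.551

P(passing raccoon | barking) ≈ 0.551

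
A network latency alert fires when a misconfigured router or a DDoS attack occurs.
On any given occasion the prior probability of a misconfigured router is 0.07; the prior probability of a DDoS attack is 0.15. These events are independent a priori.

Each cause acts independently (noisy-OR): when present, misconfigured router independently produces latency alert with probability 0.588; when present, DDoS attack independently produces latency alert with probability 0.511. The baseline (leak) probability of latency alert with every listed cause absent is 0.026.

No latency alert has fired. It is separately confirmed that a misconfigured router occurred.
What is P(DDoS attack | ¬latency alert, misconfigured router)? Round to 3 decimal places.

Under noisy-OR, P(latency alert | causes) = 1 − (1−0.026)·∏(1−qᵢ) over the active causes.
Sum P(¬latency alert|·) weighted by the priors over both values of DDoS attack:
  P(¬latency alert | misconfigured router) = 0.401288×0.85 + 0.19623×0.15
        = 0.341095 + 0.029434 = 0.370529
The terms with DDoS attack present sum to 0.029434, so
  P(DDoS attack | ¬latency alert, misconfigured router) = 0.029434 / 0.370529 ≈ 0.079

P(DDoS attack | ¬latency alert, misconfigured router) ≈ 0.079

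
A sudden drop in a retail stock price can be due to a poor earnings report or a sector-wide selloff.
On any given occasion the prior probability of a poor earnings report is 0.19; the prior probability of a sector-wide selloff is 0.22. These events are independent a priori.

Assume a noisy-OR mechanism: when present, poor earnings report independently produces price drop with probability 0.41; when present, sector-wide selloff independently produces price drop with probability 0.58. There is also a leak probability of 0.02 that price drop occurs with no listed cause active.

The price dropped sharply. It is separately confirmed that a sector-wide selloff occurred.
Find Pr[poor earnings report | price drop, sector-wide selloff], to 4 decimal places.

Pr[poor earnings report | price drop, sector-wide selloff] ≈ 0.2319

Under noisy-OR, P(price drop | causes) = 1 − (1−0.02)·∏(1−qᵢ) over the active causes.
P(price drop | sector-wide selloff) = 0.5884·0.81 + 0.757156·0.19 = 0.476604 + 0.143860 = 0.620464
Restricting to configurations with poor earnings report present: 0.757156·0.19 = 0.143860.
P(poor earnings report | price drop, sector-wide selloff) = 0.143860 / 0.620464 ≈ 0.2319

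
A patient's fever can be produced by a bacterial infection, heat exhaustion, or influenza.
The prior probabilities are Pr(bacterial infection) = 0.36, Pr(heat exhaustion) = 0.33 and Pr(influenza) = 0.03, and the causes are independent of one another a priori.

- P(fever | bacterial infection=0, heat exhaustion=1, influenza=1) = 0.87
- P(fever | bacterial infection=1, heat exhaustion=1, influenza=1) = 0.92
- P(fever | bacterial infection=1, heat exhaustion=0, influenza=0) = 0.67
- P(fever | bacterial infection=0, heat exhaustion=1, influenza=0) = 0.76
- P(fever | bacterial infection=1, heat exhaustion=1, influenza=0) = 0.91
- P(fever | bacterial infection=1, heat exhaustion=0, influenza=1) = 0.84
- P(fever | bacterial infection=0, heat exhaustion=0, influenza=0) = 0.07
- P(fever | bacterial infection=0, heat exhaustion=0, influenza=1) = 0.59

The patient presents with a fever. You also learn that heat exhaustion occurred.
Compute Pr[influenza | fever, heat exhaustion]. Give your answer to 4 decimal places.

Pr[influenza | fever, heat exhaustion] ≈ 0.0326

Enumerate the 4 (bacterial infection, influenza) configurations and weight by the priors:
  P(fever | heat exhaustion) = 0.76*0.64*0.97 + 0.87*0.64*0.03 + 0.91*0.36*0.97 + 0.92*0.36*0.03
        = 0.471808 + 0.016704 + 0.317772 + 0.009936 = 0.816220
The terms with influenza present sum to 0.026640, so
  P(influenza | fever, heat exhaustion) = 0.026640 / 0.816220 ≈ 0.0326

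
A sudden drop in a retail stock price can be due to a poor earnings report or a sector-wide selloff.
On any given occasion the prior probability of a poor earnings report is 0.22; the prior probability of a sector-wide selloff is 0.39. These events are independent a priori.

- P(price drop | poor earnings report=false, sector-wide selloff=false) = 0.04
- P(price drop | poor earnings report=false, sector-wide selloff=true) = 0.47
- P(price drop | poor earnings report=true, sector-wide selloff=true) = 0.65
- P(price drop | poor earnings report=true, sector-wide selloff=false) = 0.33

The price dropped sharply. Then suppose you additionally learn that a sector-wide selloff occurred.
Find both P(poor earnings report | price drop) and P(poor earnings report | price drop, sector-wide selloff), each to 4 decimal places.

P(poor earnings report | price drop) ≈ 0.3818; P(poor earnings report | price drop, sector-wide selloff) ≈ 0.2806

P(price drop) = 0.04×0.78×0.61 + 0.47×0.78×0.39 + 0.33×0.22×0.61 + 0.65×0.22×0.39 = 0.019032 + 0.142974 + 0.044286 + 0.055770 = 0.262062
The poor earnings report-present share is 0.044286 + 0.055770 = 0.100056.
P(poor earnings report | price drop) = 0.100056 / 0.262062 ≈ 0.3818

Now condition on the additional information:
For the numerator, keep only poor earnings report=true terms: 0.65·0.22 = 0.143000
Denominator P(price drop | sector-wide selloff): 0.47·0.78 + 0.65·0.22 = 0.509600
P(poor earnings report | price drop, sector-wide selloff) = 0.143000/0.509600 ≈ 0.2806
— sector-wide selloff explains away the evidence for poor earnings report.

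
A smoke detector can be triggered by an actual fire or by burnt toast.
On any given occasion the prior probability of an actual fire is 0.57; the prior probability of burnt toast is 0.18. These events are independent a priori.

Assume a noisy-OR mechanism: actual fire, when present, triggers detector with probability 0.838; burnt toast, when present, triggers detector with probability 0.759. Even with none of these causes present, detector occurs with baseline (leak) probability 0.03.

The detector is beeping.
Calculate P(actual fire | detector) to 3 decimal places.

Under noisy-OR, P(detector | causes) = 1 − (1−0.03)·∏(1−qᵢ) over the active causes.
P(detector) = 0.03×0.43×0.82 + 0.76623×0.43×0.18 + 0.84286×0.57×0.82 + 0.962129×0.57×0.18 = 0.010578 + 0.059306 + 0.393953 + 0.098714 = 0.562551
The actual fire-present share is 0.393953 + 0.098714 = 0.492667.
P(actual fire | detector) = 0.492667 / 0.562551 ≈ 0.876

P(actual fire | detector) ≈ 0.876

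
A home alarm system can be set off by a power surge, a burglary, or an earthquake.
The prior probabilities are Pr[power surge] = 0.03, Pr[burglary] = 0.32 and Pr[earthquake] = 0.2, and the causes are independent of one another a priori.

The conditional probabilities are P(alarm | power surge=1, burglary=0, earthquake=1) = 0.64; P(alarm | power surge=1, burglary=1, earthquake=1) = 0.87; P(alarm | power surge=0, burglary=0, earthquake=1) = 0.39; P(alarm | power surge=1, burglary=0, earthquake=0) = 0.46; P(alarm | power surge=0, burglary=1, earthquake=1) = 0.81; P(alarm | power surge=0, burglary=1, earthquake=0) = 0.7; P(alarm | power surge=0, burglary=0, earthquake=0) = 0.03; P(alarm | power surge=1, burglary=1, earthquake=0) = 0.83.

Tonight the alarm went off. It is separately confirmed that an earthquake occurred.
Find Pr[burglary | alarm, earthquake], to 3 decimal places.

P(alarm | earthquake) = 0.39×0.97×0.68 + 0.81×0.97×0.32 + 0.64×0.03×0.68 + 0.87×0.03×0.32 = 0.257244 + 0.251424 + 0.013056 + 0.008352 = 0.530076
The burglary-present share is 0.251424 + 0.008352 = 0.259776.
Hence the posterior is 0.259776/0.530076 ≈ 0.490.

Pr[burglary | alarm, earthquake] ≈ 0.490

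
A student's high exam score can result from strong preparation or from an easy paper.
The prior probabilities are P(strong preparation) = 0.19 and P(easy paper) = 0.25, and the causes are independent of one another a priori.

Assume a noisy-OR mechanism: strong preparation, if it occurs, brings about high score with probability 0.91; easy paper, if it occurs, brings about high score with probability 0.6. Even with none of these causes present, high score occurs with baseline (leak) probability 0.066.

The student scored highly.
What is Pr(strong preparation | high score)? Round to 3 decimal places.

Under noisy-OR, P(high score | causes) = 1 − (1−0.066)·∏(1−qᵢ) over the active causes.
By total probability over the 4 (strong preparation, easy paper) configurations:
  P(high score) = 0.066×0.81×0.75 + 0.6264×0.81×0.25 + 0.91594×0.19×0.75 + 0.966376×0.19×0.25
        = 0.040095 + 0.126846 + 0.130521 + 0.045903 = 0.343365
Configurations with strong preparation contribute 0.176424, so
  P(strong preparation | high score) = 0.176424 / 0.343365 ≈ 0.514

Pr(strong preparation | high score) ≈ 0.514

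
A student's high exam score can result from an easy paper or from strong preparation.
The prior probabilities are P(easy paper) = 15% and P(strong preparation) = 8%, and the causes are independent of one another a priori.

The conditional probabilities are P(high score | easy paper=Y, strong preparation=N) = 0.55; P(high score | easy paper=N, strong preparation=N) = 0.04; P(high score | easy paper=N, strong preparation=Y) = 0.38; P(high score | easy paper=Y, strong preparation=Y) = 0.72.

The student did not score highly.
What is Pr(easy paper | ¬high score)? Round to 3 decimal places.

Weight on easy paper=true, given the evidence: 0.062100 + 0.003360 = 0.065460
The normalizing constant is 0.96×0.85×0.92 + 0.62×0.85×0.08 + 0.45×0.15×0.92 + 0.28×0.15×0.08 = 0.858340
P(easy paper | ¬high score) = 0.065460/0.858340 ≈ 0.076

Pr(easy paper | ¬high score) ≈ 0.076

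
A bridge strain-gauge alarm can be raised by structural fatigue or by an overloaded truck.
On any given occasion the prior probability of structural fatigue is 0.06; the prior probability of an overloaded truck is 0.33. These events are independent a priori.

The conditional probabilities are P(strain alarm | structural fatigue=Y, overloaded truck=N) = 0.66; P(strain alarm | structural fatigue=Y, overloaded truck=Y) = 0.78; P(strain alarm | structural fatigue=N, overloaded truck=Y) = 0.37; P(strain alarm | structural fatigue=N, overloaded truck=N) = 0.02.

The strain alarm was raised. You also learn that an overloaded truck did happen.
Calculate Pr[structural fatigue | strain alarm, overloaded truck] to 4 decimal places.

Pr[structural fatigue | strain alarm, overloaded truck] ≈ 0.1186

P(strain alarm | overloaded truck) = 0.37×0.94 + 0.78×0.06 = 0.347800 + 0.046800 = 0.394600
The structural fatigue-present share is 0.78×0.06 = 0.046800.
Hence the posterior is 0.046800/0.394600 ≈ 0.1186.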